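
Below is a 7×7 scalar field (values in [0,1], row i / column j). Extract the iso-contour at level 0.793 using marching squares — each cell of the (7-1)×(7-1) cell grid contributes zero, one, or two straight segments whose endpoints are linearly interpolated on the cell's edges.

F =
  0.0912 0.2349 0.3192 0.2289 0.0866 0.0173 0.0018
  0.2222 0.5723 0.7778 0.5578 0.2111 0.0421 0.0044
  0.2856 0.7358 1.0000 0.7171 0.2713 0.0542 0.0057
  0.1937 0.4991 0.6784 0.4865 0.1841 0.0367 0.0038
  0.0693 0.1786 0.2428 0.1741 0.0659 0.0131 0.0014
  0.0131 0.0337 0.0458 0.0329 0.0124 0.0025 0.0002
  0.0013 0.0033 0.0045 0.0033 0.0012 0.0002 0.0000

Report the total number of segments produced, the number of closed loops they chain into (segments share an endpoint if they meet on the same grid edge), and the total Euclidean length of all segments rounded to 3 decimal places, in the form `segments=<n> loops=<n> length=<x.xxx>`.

cell (1,1): code 0100 → (1.068,2.000)–(2.000,1.217)
cell (1,2): code 1000 → (2.000,2.732)–(1.068,2.000)
cell (2,1): code 0010 → (2.000,1.217)–(2.644,2.000)
cell (2,2): code 0001 → (2.644,2.000)–(2.000,2.732)
total: 4 segments, chained into 1 closed loop(s), length Σ = 4.390362

segments=4 loops=1 length=4.390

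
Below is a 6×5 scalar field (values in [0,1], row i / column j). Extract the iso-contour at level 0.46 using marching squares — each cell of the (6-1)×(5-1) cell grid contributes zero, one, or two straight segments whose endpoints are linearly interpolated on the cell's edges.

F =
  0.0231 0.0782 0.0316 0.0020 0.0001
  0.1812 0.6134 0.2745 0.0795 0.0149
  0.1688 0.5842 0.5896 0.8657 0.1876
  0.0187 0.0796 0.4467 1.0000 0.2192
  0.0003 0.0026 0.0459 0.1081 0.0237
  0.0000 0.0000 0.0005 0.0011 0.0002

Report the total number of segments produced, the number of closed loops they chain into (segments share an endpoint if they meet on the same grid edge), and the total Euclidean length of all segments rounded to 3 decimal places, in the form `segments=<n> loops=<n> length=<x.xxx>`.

cell (0,0): code 0100 → (0.713,1.000)–(1.000,0.645)
cell (0,1): code 1000 → (1.000,1.453)–(0.713,1.000)
cell (1,0): code 0110 → (1.000,0.645)–(2.000,0.701)
cell (1,1): code 1101 → (1.589,2.000)–(1.000,1.453)
cell (1,2): code 1100 → (1.484,3.000)–(1.589,2.000)
cell (1,3): code 1000 → (2.000,3.598)–(1.484,3.000)
cell (2,0): code 0010 → (2.000,0.701)–(2.246,1.000)
cell (2,1): code 0011 → (2.246,1.000)–(2.907,2.000)
cell (2,2): code 0111 → (2.907,2.000)–(3.000,2.024)
cell (2,3): code 1001 → (3.000,3.692)–(2.000,3.598)
cell (3,2): code 0010 → (3.000,2.024)–(3.605,3.000)
cell (3,3): code 0001 → (3.605,3.000)–(3.000,3.692)
total: 12 segments, chained into 1 closed loop(s), length Σ = 9.346952

segments=12 loops=1 length=9.347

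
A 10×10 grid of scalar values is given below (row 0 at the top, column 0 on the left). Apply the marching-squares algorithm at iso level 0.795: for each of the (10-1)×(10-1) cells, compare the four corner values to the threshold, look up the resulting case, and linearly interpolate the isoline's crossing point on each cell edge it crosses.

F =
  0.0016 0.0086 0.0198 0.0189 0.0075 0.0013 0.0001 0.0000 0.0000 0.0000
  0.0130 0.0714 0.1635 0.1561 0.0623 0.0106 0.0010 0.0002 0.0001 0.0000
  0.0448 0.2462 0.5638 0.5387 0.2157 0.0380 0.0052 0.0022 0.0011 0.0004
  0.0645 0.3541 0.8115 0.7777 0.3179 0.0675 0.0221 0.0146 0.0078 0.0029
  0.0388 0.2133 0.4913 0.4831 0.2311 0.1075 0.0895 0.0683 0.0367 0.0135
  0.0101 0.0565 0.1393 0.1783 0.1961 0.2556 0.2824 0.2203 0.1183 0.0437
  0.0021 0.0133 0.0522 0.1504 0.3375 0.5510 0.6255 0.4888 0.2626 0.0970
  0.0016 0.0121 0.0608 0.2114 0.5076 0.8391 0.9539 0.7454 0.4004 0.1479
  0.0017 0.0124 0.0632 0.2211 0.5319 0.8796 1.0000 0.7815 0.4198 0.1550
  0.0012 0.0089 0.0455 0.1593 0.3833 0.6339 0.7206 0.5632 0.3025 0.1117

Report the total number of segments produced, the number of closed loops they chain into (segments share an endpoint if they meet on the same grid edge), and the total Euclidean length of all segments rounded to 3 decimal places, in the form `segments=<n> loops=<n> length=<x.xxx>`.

cell (2,1): code 0100 → (2.933,2.000)–(3.000,1.964)
cell (2,2): code 1000 → (3.000,2.488)–(2.933,2.000)
cell (3,1): code 0010 → (3.000,1.964)–(3.052,2.000)
cell (3,2): code 0001 → (3.052,2.000)–(3.000,2.488)
cell (6,4): code 0100 → (6.847,5.000)–(7.000,4.867)
cell (6,5): code 1100 → (6.516,6.000)–(6.847,5.000)
cell (6,6): code 1000 → (7.000,6.762)–(6.516,6.000)
cell (7,4): code 0110 → (7.000,4.867)–(8.000,4.757)
cell (7,6): code 1001 → (8.000,6.938)–(7.000,6.762)
cell (8,4): code 0010 → (8.000,4.757)–(8.344,5.000)
cell (8,5): code 0011 → (8.344,5.000)–(8.734,6.000)
cell (8,6): code 0001 → (8.734,6.000)–(8.000,6.938)
total: 12 segments, chained into 2 closed loop(s), length Σ = 7.988300

segments=12 loops=2 length=7.988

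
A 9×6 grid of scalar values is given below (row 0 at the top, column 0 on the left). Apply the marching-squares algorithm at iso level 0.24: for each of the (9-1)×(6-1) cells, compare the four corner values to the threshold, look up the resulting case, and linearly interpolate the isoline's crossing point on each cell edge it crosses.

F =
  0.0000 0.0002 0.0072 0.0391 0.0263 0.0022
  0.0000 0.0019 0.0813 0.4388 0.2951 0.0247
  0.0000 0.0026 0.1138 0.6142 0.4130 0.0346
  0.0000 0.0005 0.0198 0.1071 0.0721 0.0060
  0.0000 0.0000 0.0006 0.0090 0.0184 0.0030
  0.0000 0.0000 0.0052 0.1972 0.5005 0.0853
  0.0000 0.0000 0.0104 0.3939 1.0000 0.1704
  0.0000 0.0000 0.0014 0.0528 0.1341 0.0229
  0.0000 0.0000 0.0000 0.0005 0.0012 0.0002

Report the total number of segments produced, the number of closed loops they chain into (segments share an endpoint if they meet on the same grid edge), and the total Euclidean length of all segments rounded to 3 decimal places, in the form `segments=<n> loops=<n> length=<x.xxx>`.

segments=16 loops=2 length=13.869

cell (0,2): code 0100 → (0.503,3.000)–(1.000,2.444)
cell (0,3): code 1100 → (0.795,4.000)–(0.503,3.000)
cell (0,4): code 1000 → (1.000,4.204)–(0.795,4.000)
cell (1,2): code 0110 → (1.000,2.444)–(2.000,2.252)
cell (1,4): code 1001 → (2.000,4.457)–(1.000,4.204)
cell (2,2): code 0010 → (2.000,2.252)–(2.738,3.000)
cell (2,3): code 0011 → (2.738,3.000)–(2.507,4.000)
cell (2,4): code 0001 → (2.507,4.000)–(2.000,4.457)
cell (4,3): code 0100 → (4.460,4.000)–(5.000,3.141)
cell (4,4): code 1000 → (5.000,4.627)–(4.460,4.000)
cell (5,2): code 0100 → (5.218,3.000)–(6.000,2.599)
cell (5,3): code 1110 → (5.000,3.141)–(5.218,3.000)
cell (5,4): code 1001 → (6.000,4.916)–(5.000,4.627)
cell (6,2): code 0010 → (6.000,2.599)–(6.451,3.000)
cell (6,3): code 0011 → (6.451,3.000)–(6.878,4.000)
cell (6,4): code 0001 → (6.878,4.000)–(6.000,4.916)
total: 16 segments, chained into 2 closed loop(s), length Σ = 13.868572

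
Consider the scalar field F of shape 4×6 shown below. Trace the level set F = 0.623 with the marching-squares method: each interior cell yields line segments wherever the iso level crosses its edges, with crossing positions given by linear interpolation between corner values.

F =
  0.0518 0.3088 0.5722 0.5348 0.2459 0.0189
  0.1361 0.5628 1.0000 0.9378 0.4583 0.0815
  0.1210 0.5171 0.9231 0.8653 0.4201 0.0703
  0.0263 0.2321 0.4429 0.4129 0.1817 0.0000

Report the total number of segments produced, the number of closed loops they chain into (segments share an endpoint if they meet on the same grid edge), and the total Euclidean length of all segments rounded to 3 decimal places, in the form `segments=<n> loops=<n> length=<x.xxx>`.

cell (0,1): code 0100 → (0.119,2.000)–(1.000,1.138)
cell (0,2): code 1100 → (0.219,3.000)–(0.119,2.000)
cell (0,3): code 1000 → (1.000,3.657)–(0.219,3.000)
cell (1,1): code 0110 → (1.000,1.138)–(2.000,1.261)
cell (1,3): code 1001 → (2.000,3.544)–(1.000,3.657)
cell (2,1): code 0010 → (2.000,1.261)–(2.625,2.000)
cell (2,2): code 0011 → (2.625,2.000)–(2.536,3.000)
cell (2,3): code 0001 → (2.536,3.000)–(2.000,3.544)
total: 8 segments, chained into 1 closed loop(s), length Σ = 8.007697

segments=8 loops=1 length=8.008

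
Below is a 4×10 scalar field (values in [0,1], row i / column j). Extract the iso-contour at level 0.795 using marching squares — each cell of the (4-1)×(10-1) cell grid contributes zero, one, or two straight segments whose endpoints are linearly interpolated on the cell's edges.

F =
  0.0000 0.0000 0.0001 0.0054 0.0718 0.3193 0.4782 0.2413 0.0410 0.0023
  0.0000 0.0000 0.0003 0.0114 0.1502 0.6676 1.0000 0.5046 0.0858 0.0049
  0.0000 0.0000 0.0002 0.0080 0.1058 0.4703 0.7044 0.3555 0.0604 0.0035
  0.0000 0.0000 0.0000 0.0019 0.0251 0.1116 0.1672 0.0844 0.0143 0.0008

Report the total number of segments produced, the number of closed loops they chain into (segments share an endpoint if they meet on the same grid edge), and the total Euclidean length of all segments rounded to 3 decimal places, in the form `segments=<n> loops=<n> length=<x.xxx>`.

segments=4 loops=1 length=3.037

cell (0,5): code 0100 → (0.607,6.000)–(1.000,5.383)
cell (0,6): code 1000 → (1.000,6.414)–(0.607,6.000)
cell (1,5): code 0010 → (1.000,5.383)–(1.694,6.000)
cell (1,6): code 0001 → (1.694,6.000)–(1.000,6.414)
total: 4 segments, chained into 1 closed loop(s), length Σ = 3.037474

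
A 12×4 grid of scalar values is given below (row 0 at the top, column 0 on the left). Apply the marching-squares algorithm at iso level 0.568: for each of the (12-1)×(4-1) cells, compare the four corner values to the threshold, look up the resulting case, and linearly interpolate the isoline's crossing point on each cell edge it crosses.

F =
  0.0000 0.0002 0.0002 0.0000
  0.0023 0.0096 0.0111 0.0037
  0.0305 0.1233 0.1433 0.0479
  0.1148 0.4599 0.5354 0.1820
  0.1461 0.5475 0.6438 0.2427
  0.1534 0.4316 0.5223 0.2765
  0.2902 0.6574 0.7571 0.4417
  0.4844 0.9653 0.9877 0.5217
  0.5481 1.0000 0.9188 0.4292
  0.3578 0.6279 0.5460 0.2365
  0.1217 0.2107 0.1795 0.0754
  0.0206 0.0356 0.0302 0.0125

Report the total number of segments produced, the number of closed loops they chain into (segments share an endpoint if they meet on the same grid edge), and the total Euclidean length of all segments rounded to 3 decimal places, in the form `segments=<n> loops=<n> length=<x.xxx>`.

cell (3,1): code 0100 → (3.301,2.000)–(4.000,1.213)
cell (3,2): code 1000 → (4.000,2.189)–(3.301,2.000)
cell (4,1): code 0010 → (4.000,1.213)–(4.624,2.000)
cell (4,2): code 0001 → (4.624,2.000)–(4.000,2.189)
cell (5,0): code 0100 → (5.604,1.000)–(6.000,0.757)
cell (5,1): code 1100 → (5.195,2.000)–(5.604,1.000)
cell (5,2): code 1000 → (6.000,2.600)–(5.195,2.000)
cell (6,0): code 0110 → (6.000,0.757)–(7.000,0.174)
cell (6,2): code 1001 → (7.000,2.901)–(6.000,2.600)
cell (7,0): code 0110 → (7.000,0.174)–(8.000,0.044)
cell (7,2): code 1001 → (8.000,2.717)–(7.000,2.901)
cell (8,0): code 0110 → (8.000,0.044)–(9.000,0.778)
cell (8,1): code 1011 → (9.000,1.731)–(8.941,2.000)
cell (8,2): code 0001 → (8.941,2.000)–(8.000,2.717)
cell (9,0): code 0010 → (9.000,0.778)–(9.144,1.000)
cell (9,1): code 0001 → (9.144,1.000)–(9.000,1.731)
total: 16 segments, chained into 2 closed loop(s), length Σ = 13.917644

segments=16 loops=2 length=13.918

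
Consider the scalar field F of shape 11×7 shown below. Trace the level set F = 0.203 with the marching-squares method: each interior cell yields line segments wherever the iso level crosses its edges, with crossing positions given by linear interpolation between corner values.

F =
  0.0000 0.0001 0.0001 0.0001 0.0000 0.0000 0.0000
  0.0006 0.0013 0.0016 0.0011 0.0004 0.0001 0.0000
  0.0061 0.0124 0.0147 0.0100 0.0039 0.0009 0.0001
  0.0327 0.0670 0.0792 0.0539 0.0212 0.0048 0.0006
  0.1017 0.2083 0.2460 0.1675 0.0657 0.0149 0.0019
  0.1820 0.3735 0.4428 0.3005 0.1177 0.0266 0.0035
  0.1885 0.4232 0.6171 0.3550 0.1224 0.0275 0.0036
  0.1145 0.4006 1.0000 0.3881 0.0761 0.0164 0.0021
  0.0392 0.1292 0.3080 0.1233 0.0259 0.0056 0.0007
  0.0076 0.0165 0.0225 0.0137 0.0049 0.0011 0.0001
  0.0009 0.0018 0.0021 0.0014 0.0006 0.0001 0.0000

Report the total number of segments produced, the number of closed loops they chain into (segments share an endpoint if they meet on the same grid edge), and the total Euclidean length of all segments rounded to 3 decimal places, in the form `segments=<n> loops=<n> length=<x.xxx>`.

cell (3,0): code 0100 → (3.962,1.000)–(4.000,0.950)
cell (3,1): code 1100 → (3.742,2.000)–(3.962,1.000)
cell (3,2): code 1000 → (4.000,2.548)–(3.742,2.000)
cell (4,0): code 0110 → (4.000,0.950)–(5.000,0.110)
cell (4,2): code 1101 → (4.267,3.000)–(4.000,2.548)
cell (4,3): code 1000 → (5.000,3.533)–(4.267,3.000)
cell (5,0): code 0110 → (5.000,0.110)–(6.000,0.062)
cell (5,3): code 1001 → (6.000,3.653)–(5.000,3.533)
cell (6,0): code 0110 → (6.000,0.062)–(7.000,0.309)
cell (6,3): code 1001 → (7.000,3.593)–(6.000,3.653)
cell (7,0): code 0010 → (7.000,0.309)–(7.728,1.000)
cell (7,1): code 0111 → (7.728,1.000)–(8.000,1.413)
cell (7,2): code 1011 → (8.000,2.568)–(7.699,3.000)
cell (7,3): code 0001 → (7.699,3.000)–(7.000,3.593)
cell (8,1): code 0010 → (8.000,1.413)–(8.368,2.000)
cell (8,2): code 0001 → (8.368,2.000)–(8.000,2.568)
total: 16 segments, chained into 1 closed loop(s), length Σ = 12.780844

segments=16 loops=1 length=12.781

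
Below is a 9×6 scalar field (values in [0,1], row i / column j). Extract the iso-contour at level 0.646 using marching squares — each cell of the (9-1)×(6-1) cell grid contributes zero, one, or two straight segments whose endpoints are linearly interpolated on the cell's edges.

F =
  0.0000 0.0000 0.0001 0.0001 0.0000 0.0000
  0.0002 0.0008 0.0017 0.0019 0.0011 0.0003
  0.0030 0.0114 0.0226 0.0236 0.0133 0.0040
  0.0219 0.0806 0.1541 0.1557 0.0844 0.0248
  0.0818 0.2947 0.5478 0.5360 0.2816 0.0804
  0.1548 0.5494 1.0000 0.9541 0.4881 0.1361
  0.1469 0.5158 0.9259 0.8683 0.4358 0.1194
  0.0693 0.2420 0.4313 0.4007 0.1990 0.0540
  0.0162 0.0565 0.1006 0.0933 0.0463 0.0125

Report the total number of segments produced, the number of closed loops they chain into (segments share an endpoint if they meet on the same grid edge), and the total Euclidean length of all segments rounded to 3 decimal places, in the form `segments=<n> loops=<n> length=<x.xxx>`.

segments=8 loops=1 length=7.707

cell (4,1): code 0100 → (4.217,2.000)–(5.000,1.214)
cell (4,2): code 1100 → (4.263,3.000)–(4.217,2.000)
cell (4,3): code 1000 → (5.000,3.661)–(4.263,3.000)
cell (5,1): code 0110 → (5.000,1.214)–(6.000,1.317)
cell (5,3): code 1001 → (6.000,3.514)–(5.000,3.661)
cell (6,1): code 0010 → (6.000,1.317)–(6.566,2.000)
cell (6,2): code 0011 → (6.566,2.000)–(6.475,3.000)
cell (6,3): code 0001 → (6.475,3.000)–(6.000,3.514)
total: 8 segments, chained into 1 closed loop(s), length Σ = 7.707068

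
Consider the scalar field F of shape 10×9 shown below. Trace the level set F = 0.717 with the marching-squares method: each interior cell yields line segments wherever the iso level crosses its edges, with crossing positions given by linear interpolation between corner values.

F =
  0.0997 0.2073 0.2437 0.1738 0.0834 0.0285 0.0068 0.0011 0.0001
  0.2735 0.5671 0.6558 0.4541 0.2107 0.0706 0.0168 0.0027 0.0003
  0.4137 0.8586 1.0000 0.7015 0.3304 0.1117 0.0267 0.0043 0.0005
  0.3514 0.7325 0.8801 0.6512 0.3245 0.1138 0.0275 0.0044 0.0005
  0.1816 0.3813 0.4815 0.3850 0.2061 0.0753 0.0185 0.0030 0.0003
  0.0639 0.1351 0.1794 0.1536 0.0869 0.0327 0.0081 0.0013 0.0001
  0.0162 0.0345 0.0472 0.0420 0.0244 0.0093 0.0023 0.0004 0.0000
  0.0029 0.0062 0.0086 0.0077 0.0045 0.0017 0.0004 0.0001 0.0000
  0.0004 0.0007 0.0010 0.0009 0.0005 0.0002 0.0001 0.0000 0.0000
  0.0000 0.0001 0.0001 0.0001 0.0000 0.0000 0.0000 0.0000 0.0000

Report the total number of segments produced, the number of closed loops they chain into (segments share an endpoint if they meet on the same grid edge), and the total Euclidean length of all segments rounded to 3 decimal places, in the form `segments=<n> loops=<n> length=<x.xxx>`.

segments=8 loops=1 length=6.902

cell (1,0): code 0100 → (1.514,1.000)–(2.000,0.682)
cell (1,1): code 1100 → (1.178,2.000)–(1.514,1.000)
cell (1,2): code 1000 → (2.000,2.948)–(1.178,2.000)
cell (2,0): code 0110 → (2.000,0.682)–(3.000,0.959)
cell (2,2): code 1001 → (3.000,2.713)–(2.000,2.948)
cell (3,0): code 0010 → (3.000,0.959)–(3.044,1.000)
cell (3,1): code 0011 → (3.044,1.000)–(3.409,2.000)
cell (3,2): code 0001 → (3.409,2.000)–(3.000,2.713)
total: 8 segments, chained into 1 closed loop(s), length Σ = 6.902166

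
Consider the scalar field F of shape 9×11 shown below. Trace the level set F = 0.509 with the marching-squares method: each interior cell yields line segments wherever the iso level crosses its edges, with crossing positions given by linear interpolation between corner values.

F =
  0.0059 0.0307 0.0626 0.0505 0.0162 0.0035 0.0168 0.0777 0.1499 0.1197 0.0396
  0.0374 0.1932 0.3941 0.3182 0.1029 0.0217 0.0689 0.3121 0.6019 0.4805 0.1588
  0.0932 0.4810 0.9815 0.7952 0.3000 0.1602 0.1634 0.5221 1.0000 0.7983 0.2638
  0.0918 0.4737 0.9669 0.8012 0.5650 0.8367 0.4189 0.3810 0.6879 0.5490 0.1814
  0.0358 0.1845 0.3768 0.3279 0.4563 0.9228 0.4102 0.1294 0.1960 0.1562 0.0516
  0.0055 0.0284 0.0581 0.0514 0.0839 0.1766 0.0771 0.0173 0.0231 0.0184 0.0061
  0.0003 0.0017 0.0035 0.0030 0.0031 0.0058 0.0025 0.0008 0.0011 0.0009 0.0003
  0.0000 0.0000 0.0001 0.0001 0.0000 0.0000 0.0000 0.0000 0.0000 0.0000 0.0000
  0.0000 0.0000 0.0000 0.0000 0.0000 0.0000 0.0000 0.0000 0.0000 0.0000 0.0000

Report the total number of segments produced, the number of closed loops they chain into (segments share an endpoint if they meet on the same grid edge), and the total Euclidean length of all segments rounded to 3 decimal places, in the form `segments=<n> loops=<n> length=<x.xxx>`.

segments=26 loops=2 length=21.470

cell (0,7): code 0100 → (0.794,8.000)–(1.000,7.679)
cell (0,8): code 1000 → (1.000,8.765)–(0.794,8.000)
cell (1,1): code 0100 → (1.196,2.000)–(2.000,1.056)
cell (1,2): code 1100 → (1.400,3.000)–(1.196,2.000)
cell (1,3): code 1000 → (2.000,3.578)–(1.400,3.000)
cell (1,6): code 0100 → (1.938,7.000)–(2.000,6.963)
cell (1,7): code 1110 → (1.000,7.679)–(1.938,7.000)
cell (1,8): code 1101 → (1.090,9.000)–(1.000,8.765)
cell (1,9): code 1000 → (2.000,9.541)–(1.090,9.000)
cell (2,1): code 0110 → (2.000,1.056)–(3.000,1.072)
cell (2,3): code 1101 → (2.789,4.000)–(2.000,3.578)
cell (2,4): code 1100 → (2.516,5.000)–(2.789,4.000)
cell (2,5): code 1000 → (3.000,5.784)–(2.516,5.000)
cell (2,6): code 0010 → (2.000,6.963)–(2.093,7.000)
cell (2,7): code 0111 → (2.093,7.000)–(3.000,7.417)
cell (2,9): code 1001 → (3.000,9.109)–(2.000,9.541)
cell (3,1): code 0010 → (3.000,1.072)–(3.776,2.000)
cell (3,2): code 0011 → (3.776,2.000)–(3.617,3.000)
cell (3,3): code 0011 → (3.617,3.000)–(3.515,4.000)
cell (3,4): code 0111 → (3.515,4.000)–(4.000,4.113)
cell (3,5): code 1001 → (4.000,5.807)–(3.000,5.784)
cell (3,7): code 0010 → (3.000,7.417)–(3.364,8.000)
cell (3,8): code 0011 → (3.364,8.000)–(3.102,9.000)
cell (3,9): code 0001 → (3.102,9.000)–(3.000,9.109)
cell (4,4): code 0010 → (4.000,4.113)–(4.555,5.000)
cell (4,5): code 0001 → (4.555,5.000)–(4.000,5.807)
total: 26 segments, chained into 2 closed loop(s), length Σ = 21.469683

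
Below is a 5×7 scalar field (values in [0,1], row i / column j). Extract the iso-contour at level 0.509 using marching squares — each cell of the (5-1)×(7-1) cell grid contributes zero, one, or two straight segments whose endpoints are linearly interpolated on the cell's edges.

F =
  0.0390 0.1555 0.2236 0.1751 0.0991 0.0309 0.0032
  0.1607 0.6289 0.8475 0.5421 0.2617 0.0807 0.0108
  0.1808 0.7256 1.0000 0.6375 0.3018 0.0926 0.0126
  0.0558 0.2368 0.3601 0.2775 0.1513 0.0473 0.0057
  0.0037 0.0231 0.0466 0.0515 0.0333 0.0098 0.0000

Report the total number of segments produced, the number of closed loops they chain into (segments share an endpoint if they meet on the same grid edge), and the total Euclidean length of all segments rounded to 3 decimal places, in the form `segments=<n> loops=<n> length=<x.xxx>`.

cell (0,0): code 0100 → (0.747,1.000)–(1.000,0.744)
cell (0,1): code 1100 → (0.457,2.000)–(0.747,1.000)
cell (0,2): code 1100 → (0.910,3.000)–(0.457,2.000)
cell (0,3): code 1000 → (1.000,3.118)–(0.910,3.000)
cell (1,0): code 0110 → (1.000,0.744)–(2.000,0.602)
cell (1,3): code 1001 → (2.000,3.383)–(1.000,3.118)
cell (2,0): code 0010 → (2.000,0.602)–(2.443,1.000)
cell (2,1): code 0011 → (2.443,1.000)–(2.767,2.000)
cell (2,2): code 0011 → (2.767,2.000)–(2.357,3.000)
cell (2,3): code 0001 → (2.357,3.000)–(2.000,3.383)
total: 10 segments, chained into 1 closed loop(s), length Σ = 7.942586

segments=10 loops=1 length=7.943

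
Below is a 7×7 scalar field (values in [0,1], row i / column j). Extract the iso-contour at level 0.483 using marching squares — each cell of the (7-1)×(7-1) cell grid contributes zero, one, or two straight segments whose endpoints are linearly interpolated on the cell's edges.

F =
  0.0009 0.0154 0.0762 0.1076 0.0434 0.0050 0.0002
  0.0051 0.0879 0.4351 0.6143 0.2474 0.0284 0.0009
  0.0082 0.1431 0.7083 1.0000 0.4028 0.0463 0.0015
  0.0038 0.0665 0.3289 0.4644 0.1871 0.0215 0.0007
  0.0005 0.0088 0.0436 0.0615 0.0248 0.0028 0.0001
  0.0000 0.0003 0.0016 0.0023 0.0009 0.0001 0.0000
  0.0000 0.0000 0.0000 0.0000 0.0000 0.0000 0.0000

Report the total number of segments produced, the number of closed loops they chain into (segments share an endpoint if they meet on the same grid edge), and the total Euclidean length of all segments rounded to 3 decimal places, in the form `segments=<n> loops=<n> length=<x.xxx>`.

segments=8 loops=1 length=6.655

cell (0,2): code 0100 → (0.741,3.000)–(1.000,2.267)
cell (0,3): code 1000 → (1.000,3.358)–(0.741,3.000)
cell (1,1): code 0100 → (1.175,2.000)–(2.000,1.601)
cell (1,2): code 1110 → (1.000,2.267)–(1.175,2.000)
cell (1,3): code 1001 → (2.000,3.866)–(1.000,3.358)
cell (2,1): code 0010 → (2.000,1.601)–(2.594,2.000)
cell (2,2): code 0011 → (2.594,2.000)–(2.965,3.000)
cell (2,3): code 0001 → (2.965,3.000)–(2.000,3.866)
total: 8 segments, chained into 1 closed loop(s), length Σ = 6.654778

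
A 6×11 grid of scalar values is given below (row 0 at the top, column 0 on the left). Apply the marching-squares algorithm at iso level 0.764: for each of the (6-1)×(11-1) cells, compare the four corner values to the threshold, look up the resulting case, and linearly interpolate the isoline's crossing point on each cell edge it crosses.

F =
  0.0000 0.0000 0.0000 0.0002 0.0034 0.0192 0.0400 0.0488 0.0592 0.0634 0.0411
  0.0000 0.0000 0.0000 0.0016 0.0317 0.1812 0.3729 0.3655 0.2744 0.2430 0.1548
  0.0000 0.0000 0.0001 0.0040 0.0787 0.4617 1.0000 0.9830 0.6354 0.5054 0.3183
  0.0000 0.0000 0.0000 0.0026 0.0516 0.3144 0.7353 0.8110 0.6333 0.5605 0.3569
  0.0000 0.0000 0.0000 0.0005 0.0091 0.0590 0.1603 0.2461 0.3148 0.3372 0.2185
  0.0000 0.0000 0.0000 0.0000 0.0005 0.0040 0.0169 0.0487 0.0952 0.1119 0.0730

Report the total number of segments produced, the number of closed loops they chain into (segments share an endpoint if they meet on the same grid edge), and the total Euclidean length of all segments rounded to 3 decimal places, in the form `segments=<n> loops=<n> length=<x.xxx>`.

segments=8 loops=1 length=5.657

cell (1,5): code 0100 → (1.624,6.000)–(2.000,5.562)
cell (1,6): code 1100 → (1.645,7.000)–(1.624,6.000)
cell (1,7): code 1000 → (2.000,7.630)–(1.645,7.000)
cell (2,5): code 0010 → (2.000,5.562)–(2.892,6.000)
cell (2,6): code 0111 → (2.892,6.000)–(3.000,6.379)
cell (2,7): code 1001 → (3.000,7.264)–(2.000,7.630)
cell (3,6): code 0010 → (3.000,6.379)–(3.083,7.000)
cell (3,7): code 0001 → (3.083,7.000)–(3.000,7.264)
total: 8 segments, chained into 1 closed loop(s), length Σ = 5.657291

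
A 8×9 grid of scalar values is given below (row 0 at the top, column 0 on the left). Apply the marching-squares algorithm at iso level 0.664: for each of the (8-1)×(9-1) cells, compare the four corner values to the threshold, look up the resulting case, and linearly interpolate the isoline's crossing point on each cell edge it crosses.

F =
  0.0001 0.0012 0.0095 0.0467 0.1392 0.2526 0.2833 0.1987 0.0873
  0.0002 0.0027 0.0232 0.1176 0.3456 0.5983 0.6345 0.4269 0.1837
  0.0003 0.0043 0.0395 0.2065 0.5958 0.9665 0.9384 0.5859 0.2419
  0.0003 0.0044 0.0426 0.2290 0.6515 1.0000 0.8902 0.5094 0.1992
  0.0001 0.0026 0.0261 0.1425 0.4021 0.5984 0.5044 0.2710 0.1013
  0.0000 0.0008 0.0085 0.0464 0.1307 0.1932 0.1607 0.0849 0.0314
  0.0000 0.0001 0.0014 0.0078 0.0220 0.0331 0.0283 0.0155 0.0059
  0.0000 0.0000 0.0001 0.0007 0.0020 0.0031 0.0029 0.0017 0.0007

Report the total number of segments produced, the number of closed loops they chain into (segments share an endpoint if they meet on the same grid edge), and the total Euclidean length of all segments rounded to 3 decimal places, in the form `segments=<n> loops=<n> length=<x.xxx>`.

cell (1,4): code 0100 → (1.178,5.000)–(2.000,4.184)
cell (1,5): code 1100 → (1.097,6.000)–(1.178,5.000)
cell (1,6): code 1000 → (2.000,6.778)–(1.097,6.000)
cell (2,4): code 0110 → (2.000,4.184)–(3.000,4.036)
cell (2,6): code 1001 → (3.000,6.594)–(2.000,6.778)
cell (3,4): code 0010 → (3.000,4.036)–(3.837,5.000)
cell (3,5): code 0011 → (3.837,5.000)–(3.586,6.000)
cell (3,6): code 0001 → (3.586,6.000)–(3.000,6.594)
total: 8 segments, chained into 1 closed loop(s), length Σ = 8.523223

segments=8 loops=1 length=8.523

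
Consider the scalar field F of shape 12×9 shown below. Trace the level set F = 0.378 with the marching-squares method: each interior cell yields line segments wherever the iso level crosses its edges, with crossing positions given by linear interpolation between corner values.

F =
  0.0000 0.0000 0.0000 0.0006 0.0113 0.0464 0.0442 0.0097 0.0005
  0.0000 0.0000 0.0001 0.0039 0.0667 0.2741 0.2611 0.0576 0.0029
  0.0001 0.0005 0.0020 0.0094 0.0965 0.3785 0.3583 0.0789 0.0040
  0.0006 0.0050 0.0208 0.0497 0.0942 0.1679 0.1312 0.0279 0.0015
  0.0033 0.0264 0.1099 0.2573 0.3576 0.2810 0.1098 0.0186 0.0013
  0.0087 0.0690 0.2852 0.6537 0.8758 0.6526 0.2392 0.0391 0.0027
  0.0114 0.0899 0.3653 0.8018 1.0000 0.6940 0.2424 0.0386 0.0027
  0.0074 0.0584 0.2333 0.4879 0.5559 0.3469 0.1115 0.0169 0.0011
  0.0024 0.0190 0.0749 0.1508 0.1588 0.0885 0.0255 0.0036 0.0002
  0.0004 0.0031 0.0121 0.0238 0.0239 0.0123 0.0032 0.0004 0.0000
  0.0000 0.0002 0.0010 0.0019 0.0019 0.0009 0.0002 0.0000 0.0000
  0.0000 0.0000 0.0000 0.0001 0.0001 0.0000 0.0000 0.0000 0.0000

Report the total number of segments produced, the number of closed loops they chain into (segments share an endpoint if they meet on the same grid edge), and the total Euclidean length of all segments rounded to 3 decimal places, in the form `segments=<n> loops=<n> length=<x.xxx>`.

cell (1,4): code 0100 → (1.995,5.000)–(2.000,4.998)
cell (1,5): code 1000 → (2.000,5.025)–(1.995,5.000)
cell (2,4): code 0010 → (2.000,4.998)–(2.002,5.000)
cell (2,5): code 0001 → (2.002,5.000)–(2.000,5.025)
cell (4,2): code 0100 → (4.304,3.000)–(5.000,2.252)
cell (4,3): code 1100 → (4.039,4.000)–(4.304,3.000)
cell (4,4): code 1100 → (4.261,5.000)–(4.039,4.000)
cell (4,5): code 1000 → (5.000,5.664)–(4.261,5.000)
cell (5,2): code 0110 → (5.000,2.252)–(6.000,2.029)
cell (5,5): code 1001 → (6.000,5.700)–(5.000,5.664)
cell (6,2): code 0110 → (6.000,2.029)–(7.000,2.568)
cell (6,4): code 1011 → (7.000,4.851)–(6.910,5.000)
cell (6,5): code 0001 → (6.910,5.000)–(6.000,5.700)
cell (7,2): code 0010 → (7.000,2.568)–(7.326,3.000)
cell (7,3): code 0011 → (7.326,3.000)–(7.448,4.000)
cell (7,4): code 0001 → (7.448,4.000)–(7.000,4.851)
total: 16 segments, chained into 2 closed loop(s), length Σ = 11.125556

segments=16 loops=2 length=11.126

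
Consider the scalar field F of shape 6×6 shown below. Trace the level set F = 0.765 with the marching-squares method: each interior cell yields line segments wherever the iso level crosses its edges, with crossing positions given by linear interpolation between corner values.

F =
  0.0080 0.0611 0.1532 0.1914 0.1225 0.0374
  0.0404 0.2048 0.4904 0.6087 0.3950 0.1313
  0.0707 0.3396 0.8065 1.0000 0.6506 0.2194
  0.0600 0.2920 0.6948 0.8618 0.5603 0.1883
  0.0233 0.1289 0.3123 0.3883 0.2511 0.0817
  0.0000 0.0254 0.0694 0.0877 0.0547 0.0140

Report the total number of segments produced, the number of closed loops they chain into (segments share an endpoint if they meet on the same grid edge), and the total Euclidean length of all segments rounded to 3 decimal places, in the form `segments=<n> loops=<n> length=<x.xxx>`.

cell (1,1): code 0100 → (1.869,2.000)–(2.000,1.911)
cell (1,2): code 1100 → (1.399,3.000)–(1.869,2.000)
cell (1,3): code 1000 → (2.000,3.673)–(1.399,3.000)
cell (2,1): code 0010 → (2.000,1.911)–(2.372,2.000)
cell (2,2): code 0111 → (2.372,2.000)–(3.000,2.420)
cell (2,3): code 1001 → (3.000,3.321)–(2.000,3.673)
cell (3,2): code 0010 → (3.000,2.420)–(3.204,3.000)
cell (3,3): code 0001 → (3.204,3.000)–(3.000,3.321)
total: 8 segments, chained into 1 closed loop(s), length Σ = 5.358219

segments=8 loops=1 length=5.358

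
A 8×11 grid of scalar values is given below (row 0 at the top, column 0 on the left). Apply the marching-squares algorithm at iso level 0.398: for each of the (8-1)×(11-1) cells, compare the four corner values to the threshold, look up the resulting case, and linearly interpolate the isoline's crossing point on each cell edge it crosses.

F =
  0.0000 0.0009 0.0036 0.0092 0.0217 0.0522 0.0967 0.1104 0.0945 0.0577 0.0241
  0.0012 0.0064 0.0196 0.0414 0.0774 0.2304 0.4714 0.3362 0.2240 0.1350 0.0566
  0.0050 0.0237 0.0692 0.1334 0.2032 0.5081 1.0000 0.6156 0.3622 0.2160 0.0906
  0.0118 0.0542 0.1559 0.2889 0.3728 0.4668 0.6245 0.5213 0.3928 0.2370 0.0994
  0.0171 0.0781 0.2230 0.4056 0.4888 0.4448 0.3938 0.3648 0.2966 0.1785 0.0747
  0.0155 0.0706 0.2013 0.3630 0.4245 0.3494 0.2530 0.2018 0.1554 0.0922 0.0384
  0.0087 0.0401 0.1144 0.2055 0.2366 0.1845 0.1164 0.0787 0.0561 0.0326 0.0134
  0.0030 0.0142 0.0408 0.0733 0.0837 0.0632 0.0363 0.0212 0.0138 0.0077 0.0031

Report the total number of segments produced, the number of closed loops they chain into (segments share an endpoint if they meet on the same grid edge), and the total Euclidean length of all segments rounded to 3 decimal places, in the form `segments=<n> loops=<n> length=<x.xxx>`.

segments=20 loops=1 length=14.013

cell (0,5): code 0100 → (0.804,6.000)–(1.000,5.695)
cell (0,6): code 1000 → (1.000,6.543)–(0.804,6.000)
cell (1,4): code 0100 → (1.604,5.000)–(2.000,4.639)
cell (1,5): code 1110 → (1.000,5.695)–(1.604,5.000)
cell (1,6): code 1101 → (1.221,7.000)–(1.000,6.543)
cell (1,7): code 1000 → (2.000,7.859)–(1.221,7.000)
cell (2,4): code 0110 → (2.000,4.639)–(3.000,4.268)
cell (2,7): code 1001 → (3.000,7.960)–(2.000,7.859)
cell (3,2): code 0100 → (3.935,3.000)–(4.000,2.958)
cell (3,3): code 1100 → (3.217,4.000)–(3.935,3.000)
cell (3,4): code 1110 → (3.000,4.268)–(3.217,4.000)
cell (3,5): code 1011 → (4.000,5.918)–(3.982,6.000)
cell (3,6): code 0011 → (3.982,6.000)–(3.788,7.000)
cell (3,7): code 0001 → (3.788,7.000)–(3.000,7.960)
cell (4,2): code 0010 → (4.000,2.958)–(4.178,3.000)
cell (4,3): code 0111 → (4.178,3.000)–(5.000,3.569)
cell (4,4): code 1011 → (5.000,4.353)–(4.491,5.000)
cell (4,5): code 0001 → (4.491,5.000)–(4.000,5.918)
cell (5,3): code 0010 → (5.000,3.569)–(5.141,4.000)
cell (5,4): code 0001 → (5.141,4.000)–(5.000,4.353)
total: 20 segments, chained into 1 closed loop(s), length Σ = 14.012938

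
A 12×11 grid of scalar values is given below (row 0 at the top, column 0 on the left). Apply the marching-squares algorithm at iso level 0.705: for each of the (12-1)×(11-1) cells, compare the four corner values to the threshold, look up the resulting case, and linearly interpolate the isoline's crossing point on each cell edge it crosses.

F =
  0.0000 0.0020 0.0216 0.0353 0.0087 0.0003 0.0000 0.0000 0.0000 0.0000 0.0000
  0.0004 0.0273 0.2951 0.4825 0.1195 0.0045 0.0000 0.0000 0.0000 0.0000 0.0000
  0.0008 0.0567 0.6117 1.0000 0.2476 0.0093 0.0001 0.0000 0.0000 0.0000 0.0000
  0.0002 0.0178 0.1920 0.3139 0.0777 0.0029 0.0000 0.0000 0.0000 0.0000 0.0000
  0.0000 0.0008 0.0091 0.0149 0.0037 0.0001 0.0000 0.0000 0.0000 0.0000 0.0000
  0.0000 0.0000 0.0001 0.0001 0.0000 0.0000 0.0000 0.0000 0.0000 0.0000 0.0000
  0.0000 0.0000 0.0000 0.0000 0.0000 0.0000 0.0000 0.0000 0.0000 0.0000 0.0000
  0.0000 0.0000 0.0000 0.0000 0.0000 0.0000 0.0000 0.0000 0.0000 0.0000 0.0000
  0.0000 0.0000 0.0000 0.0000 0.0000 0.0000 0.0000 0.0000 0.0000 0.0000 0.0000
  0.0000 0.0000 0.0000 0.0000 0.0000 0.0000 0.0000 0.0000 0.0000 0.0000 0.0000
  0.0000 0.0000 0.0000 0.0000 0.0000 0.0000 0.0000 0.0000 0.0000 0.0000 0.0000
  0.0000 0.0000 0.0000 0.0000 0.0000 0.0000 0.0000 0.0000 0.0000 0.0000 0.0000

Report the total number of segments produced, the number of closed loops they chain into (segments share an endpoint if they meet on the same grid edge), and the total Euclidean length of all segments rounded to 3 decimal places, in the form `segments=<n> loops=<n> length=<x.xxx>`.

cell (1,2): code 0100 → (1.430,3.000)–(2.000,2.240)
cell (1,3): code 1000 → (2.000,3.392)–(1.430,3.000)
cell (2,2): code 0010 → (2.000,2.240)–(2.430,3.000)
cell (2,3): code 0001 → (2.430,3.000)–(2.000,3.392)
total: 4 segments, chained into 1 closed loop(s), length Σ = 3.096519

segments=4 loops=1 length=3.097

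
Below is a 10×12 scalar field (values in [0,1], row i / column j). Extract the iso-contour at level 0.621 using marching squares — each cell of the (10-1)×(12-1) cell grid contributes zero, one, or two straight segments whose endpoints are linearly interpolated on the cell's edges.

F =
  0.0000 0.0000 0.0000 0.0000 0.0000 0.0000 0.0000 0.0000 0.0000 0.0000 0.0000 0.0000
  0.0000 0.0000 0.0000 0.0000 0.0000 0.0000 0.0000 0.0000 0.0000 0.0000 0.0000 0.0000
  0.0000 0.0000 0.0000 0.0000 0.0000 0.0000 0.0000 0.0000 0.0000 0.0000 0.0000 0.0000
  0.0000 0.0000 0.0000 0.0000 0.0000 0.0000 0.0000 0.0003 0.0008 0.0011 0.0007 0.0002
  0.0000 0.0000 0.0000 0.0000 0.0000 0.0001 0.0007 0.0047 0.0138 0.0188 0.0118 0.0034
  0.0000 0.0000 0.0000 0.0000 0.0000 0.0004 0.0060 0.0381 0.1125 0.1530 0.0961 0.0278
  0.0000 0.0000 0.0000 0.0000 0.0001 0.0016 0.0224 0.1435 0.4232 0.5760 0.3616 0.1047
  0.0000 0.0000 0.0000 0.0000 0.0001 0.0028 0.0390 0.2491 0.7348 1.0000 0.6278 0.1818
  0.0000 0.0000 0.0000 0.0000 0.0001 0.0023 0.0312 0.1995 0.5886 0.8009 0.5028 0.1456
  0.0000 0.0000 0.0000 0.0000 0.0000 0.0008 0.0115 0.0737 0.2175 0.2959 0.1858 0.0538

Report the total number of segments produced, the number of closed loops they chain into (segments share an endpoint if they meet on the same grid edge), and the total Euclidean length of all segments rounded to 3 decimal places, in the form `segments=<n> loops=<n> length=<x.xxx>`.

segments=10 loops=1 length=6.703

cell (6,7): code 0100 → (6.635,8.000)–(7.000,7.766)
cell (6,8): code 1100 → (6.106,9.000)–(6.635,8.000)
cell (6,9): code 1100 → (6.974,10.000)–(6.106,9.000)
cell (6,10): code 1000 → (7.000,10.015)–(6.974,10.000)
cell (7,7): code 0010 → (7.000,7.766)–(7.778,8.000)
cell (7,8): code 0111 → (7.778,8.000)–(8.000,8.153)
cell (7,9): code 1011 → (8.000,9.603)–(7.054,10.000)
cell (7,10): code 0001 → (7.054,10.000)–(7.000,10.015)
cell (8,8): code 0010 → (8.000,8.153)–(8.356,9.000)
cell (8,9): code 0001 → (8.356,9.000)–(8.000,9.603)
total: 10 segments, chained into 1 closed loop(s), length Σ = 6.703017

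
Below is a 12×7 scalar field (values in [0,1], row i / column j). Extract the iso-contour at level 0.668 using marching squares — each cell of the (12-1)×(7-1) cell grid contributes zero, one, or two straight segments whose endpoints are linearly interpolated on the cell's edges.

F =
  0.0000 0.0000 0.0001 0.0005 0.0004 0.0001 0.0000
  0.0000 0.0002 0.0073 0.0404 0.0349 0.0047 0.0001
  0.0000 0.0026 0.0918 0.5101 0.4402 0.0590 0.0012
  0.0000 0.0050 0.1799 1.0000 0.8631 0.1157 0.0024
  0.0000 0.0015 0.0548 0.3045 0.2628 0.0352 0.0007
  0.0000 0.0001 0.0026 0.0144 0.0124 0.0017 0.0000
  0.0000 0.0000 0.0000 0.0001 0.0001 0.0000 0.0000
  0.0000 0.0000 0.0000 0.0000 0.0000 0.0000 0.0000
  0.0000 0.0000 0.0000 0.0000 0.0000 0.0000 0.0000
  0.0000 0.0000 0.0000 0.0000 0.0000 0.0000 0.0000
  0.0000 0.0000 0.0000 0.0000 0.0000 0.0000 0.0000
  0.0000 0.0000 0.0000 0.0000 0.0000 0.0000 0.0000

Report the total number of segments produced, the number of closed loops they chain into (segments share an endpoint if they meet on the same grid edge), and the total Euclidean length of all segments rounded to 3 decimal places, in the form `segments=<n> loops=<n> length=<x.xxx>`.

cell (2,2): code 0100 → (2.322,3.000)–(3.000,2.595)
cell (2,3): code 1100 → (2.539,4.000)–(2.322,3.000)
cell (2,4): code 1000 → (3.000,4.261)–(2.539,4.000)
cell (3,2): code 0010 → (3.000,2.595)–(3.477,3.000)
cell (3,3): code 0011 → (3.477,3.000)–(3.325,4.000)
cell (3,4): code 0001 → (3.325,4.000)–(3.000,4.261)
total: 6 segments, chained into 1 closed loop(s), length Σ = 4.396901

segments=6 loops=1 length=4.397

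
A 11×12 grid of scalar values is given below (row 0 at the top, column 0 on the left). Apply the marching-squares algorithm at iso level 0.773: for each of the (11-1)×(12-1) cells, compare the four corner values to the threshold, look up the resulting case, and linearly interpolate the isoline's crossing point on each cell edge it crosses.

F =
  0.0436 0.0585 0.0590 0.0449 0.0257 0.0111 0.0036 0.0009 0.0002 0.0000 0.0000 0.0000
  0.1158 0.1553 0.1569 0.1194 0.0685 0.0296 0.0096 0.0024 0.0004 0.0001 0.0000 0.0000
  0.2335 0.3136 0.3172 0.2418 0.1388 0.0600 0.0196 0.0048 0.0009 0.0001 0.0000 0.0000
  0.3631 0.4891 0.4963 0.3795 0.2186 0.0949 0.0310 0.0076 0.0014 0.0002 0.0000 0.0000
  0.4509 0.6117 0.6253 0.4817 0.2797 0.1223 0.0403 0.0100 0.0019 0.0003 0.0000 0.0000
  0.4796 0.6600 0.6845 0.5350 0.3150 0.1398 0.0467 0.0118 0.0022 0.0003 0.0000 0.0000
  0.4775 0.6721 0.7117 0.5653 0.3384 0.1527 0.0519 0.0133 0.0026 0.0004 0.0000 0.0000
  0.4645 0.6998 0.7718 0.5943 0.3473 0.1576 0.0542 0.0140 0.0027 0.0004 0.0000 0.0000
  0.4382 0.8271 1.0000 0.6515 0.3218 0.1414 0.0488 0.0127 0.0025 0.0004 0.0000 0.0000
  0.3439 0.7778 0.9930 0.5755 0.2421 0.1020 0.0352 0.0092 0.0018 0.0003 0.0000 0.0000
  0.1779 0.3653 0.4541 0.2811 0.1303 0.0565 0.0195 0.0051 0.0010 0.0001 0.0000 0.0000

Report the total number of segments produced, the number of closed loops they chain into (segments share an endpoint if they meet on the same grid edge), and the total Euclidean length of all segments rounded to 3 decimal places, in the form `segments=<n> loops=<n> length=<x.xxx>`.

cell (7,0): code 0100 → (7.575,1.000)–(8.000,0.861)
cell (7,1): code 1100 → (7.005,2.000)–(7.575,1.000)
cell (7,2): code 1000 → (8.000,2.651)–(7.005,2.000)
cell (8,0): code 0110 → (8.000,0.861)–(9.000,0.989)
cell (8,2): code 1001 → (9.000,2.527)–(8.000,2.651)
cell (9,0): code 0010 → (9.000,0.989)–(9.012,1.000)
cell (9,1): code 0011 → (9.012,1.000)–(9.408,2.000)
cell (9,2): code 0001 → (9.408,2.000)–(9.000,2.527)
total: 8 segments, chained into 1 closed loop(s), length Σ = 6.561408

segments=8 loops=1 length=6.561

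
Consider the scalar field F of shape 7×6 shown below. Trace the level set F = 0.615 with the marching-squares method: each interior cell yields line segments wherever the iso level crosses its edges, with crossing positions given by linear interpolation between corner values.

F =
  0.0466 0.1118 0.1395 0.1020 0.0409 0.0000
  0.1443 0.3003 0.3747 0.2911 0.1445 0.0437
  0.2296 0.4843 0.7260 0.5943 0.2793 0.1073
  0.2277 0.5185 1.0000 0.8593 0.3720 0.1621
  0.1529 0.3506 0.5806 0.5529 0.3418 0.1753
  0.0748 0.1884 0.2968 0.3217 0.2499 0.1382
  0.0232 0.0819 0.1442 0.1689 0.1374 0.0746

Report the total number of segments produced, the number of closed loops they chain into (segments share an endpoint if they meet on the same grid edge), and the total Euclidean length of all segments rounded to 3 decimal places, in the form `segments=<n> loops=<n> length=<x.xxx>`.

cell (1,1): code 0100 → (1.684,2.000)–(2.000,1.541)
cell (1,2): code 1000 → (2.000,2.843)–(1.684,2.000)
cell (2,1): code 0110 → (2.000,1.541)–(3.000,1.200)
cell (2,2): code 1101 → (2.078,3.000)–(2.000,2.843)
cell (2,3): code 1000 → (3.000,3.501)–(2.078,3.000)
cell (3,1): code 0010 → (3.000,1.200)–(3.918,2.000)
cell (3,2): code 0011 → (3.918,2.000)–(3.797,3.000)
cell (3,3): code 0001 → (3.797,3.000)–(3.000,3.501)
total: 8 segments, chained into 1 closed loop(s), length Σ = 6.905254

segments=8 loops=1 length=6.905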